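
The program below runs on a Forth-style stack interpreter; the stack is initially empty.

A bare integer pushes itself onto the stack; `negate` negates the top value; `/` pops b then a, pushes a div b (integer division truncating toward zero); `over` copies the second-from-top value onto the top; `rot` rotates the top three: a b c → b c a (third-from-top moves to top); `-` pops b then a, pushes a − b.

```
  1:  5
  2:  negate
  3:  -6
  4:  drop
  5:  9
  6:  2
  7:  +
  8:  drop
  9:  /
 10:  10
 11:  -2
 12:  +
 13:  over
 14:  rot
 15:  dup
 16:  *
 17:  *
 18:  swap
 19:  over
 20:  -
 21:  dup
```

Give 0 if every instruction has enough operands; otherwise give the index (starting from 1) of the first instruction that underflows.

9

5      → [5]
negate → [-5]
-6     → [-5, -6]
drop   → [-5]
9      → [-5, 9]
2      → [-5, 9, 2]
+      → [-5, 11]
drop   → [-5]
/  — needs 2 operands, stack has 1 → underflow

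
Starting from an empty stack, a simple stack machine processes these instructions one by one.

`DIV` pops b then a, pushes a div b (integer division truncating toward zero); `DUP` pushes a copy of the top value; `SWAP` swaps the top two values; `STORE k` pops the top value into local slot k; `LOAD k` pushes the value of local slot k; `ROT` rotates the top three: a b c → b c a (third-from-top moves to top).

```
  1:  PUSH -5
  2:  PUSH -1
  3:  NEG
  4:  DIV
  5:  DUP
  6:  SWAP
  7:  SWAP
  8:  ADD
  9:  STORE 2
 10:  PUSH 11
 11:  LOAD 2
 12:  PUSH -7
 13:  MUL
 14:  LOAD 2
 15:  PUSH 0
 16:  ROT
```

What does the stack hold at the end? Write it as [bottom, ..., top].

PUSH -5 : [-5]
PUSH -1 : [-5, -1]
NEG     : [-5, 1]
DIV     : [-5]
DUP     : [-5, -5]
SWAP    : [-5, -5]
SWAP    : [-5, -5]
ADD     : [-10]
STORE 2 : []
PUSH 11 : [11]
LOAD 2  : [11, -10]
PUSH -7 : [11, -10, -7]
MUL     : [11, 70]
LOAD 2  : [11, 70, -10]
PUSH 0  : [11, 70, -10, 0]
ROT     : [11, -10, 0, 70]

[11, -10, 0, 70]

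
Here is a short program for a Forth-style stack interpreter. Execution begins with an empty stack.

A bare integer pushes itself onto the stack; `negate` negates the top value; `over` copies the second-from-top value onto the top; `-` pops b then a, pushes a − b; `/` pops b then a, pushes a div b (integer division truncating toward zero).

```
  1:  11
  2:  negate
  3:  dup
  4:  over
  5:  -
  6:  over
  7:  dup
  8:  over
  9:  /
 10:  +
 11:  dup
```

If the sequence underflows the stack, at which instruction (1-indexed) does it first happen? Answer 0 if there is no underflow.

0

11     : 11
negate : -11
dup    : -11 -11
over   : -11 -11 -11
-      : -11 0
over   : -11 0 -11
dup    : -11 0 -11 -11
over   : -11 0 -11 -11 -11
/      : -11 0 -11 1
+      : -11 0 -10
dup    : -11 0 -10 -10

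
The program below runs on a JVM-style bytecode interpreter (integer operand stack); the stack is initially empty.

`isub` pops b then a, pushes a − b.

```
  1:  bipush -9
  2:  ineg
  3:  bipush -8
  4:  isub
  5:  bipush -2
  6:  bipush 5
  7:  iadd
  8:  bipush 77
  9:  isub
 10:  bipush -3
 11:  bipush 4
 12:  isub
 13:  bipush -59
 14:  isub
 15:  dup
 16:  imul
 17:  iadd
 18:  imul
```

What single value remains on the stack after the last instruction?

bipush -9  : -9
ineg       : 9
bipush -8  : 9 -8
isub       : 17
bipush -2  : 17 -2
bipush 5   : 17 -2 5
iadd       : 17 3
bipush 77  : 17 3 77
isub       : 17 -74
bipush -3  : 17 -74 -3
bipush 4   : 17 -74 -3 4
isub       : 17 -74 -7
bipush -59 : 17 -74 -7 -59
isub       : 17 -74 52
dup        : 17 -74 52 52
imul       : 17 -74 2704
iadd       : 17 2630
imul       : 44710

44710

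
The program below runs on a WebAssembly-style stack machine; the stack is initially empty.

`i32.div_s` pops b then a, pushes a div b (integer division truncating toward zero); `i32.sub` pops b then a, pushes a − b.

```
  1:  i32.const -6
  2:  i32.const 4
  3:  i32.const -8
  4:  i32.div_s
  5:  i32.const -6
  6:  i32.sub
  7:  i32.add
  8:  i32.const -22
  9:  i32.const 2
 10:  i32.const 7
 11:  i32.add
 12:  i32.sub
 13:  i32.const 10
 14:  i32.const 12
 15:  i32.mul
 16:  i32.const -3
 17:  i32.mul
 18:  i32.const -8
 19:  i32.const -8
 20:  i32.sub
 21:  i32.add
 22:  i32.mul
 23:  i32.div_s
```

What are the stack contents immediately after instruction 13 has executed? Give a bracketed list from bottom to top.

[0, -31, 10]

i32.const -6  : [-6]
i32.const 4   : [-6, 4]
i32.const -8  : [-6, 4, -8]
i32.div_s     : [-6, 0]
i32.const -6  : [-6, 0, -6]
i32.sub       : [-6, 6]
i32.add       : [0]
i32.const -22 : [0, -22]
i32.const 2   : [0, -22, 2]
i32.const 7   : [0, -22, 2, 7]
i32.add       : [0, -22, 9]
i32.sub       : [0, -31]
i32.const 10  : [0, -31, 10]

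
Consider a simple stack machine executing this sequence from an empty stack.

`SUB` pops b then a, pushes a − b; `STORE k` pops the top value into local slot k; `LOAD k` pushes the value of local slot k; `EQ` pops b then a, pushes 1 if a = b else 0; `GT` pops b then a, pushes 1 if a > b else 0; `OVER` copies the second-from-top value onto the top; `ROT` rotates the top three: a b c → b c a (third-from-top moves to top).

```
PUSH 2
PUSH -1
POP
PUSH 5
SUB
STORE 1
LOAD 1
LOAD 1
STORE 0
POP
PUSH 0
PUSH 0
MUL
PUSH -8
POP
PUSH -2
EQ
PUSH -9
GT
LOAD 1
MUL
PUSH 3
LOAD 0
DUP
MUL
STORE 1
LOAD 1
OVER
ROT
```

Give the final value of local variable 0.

PUSH 2  -> 2
PUSH -1 -> 2 -1
POP     -> 2
PUSH 5  -> 2 5
SUB     -> -3
STORE 1 -> (empty)
LOAD 1  -> -3
LOAD 1  -> -3 -3
STORE 0 -> -3
POP     -> (empty)
PUSH 0  -> 0
PUSH 0  -> 0 0
MUL     -> 0
PUSH -8 -> 0 -8
POP     -> 0
PUSH -2 -> 0 -2
EQ      -> 0
PUSH -9 -> 0 -9
GT      -> 1
LOAD 1  -> 1 -3
MUL     -> -3
PUSH 3  -> -3 3
LOAD 0  -> -3 3 -3
DUP     -> -3 3 -3 -3
MUL     -> -3 3 9
STORE 1 -> -3 3
LOAD 1  -> -3 3 9
OVER    -> -3 3 9 3
ROT     -> -3 9 3 3

-3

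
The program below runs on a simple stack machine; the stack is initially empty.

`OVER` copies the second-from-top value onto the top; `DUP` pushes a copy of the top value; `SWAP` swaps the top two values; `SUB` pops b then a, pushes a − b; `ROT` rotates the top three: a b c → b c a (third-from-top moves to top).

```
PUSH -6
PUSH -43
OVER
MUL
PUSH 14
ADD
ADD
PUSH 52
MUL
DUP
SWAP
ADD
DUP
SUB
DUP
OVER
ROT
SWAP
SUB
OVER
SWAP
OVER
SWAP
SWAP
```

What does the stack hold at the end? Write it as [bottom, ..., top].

[0, 0, 0, 0]

PUSH -6  -> -6
PUSH -43 -> -6 -43
OVER     -> -6 -43 -6
MUL      -> -6 258
PUSH 14  -> -6 258 14
ADD      -> -6 272
ADD      -> 266
PUSH 52  -> 266 52
MUL      -> 13832
DUP      -> 13832 13832
SWAP     -> 13832 13832
ADD      -> 27664
DUP      -> 27664 27664
SUB      -> 0
DUP      -> 0 0
OVER     -> 0 0 0
ROT      -> 0 0 0
SWAP     -> 0 0 0
SUB      -> 0 0
OVER     -> 0 0 0
SWAP     -> 0 0 0
OVER     -> 0 0 0 0
SWAP     -> 0 0 0 0
SWAP     -> 0 0 0 0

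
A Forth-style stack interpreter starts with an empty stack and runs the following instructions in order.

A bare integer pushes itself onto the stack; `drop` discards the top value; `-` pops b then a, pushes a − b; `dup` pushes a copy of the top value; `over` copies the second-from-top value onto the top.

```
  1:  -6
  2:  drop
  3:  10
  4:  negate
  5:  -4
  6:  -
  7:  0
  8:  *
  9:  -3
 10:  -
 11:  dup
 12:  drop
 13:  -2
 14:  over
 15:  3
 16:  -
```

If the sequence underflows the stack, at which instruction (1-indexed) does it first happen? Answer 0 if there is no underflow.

0

-6     → [-6]
drop   → []
10     → [10]
negate → [-10]
-4     → [-10, -4]
-      → [-6]
0      → [-6, 0]
*      → [0]
-3     → [0, -3]
-      → [3]
dup    → [3, 3]
drop   → [3]
-2     → [3, -2]
over   → [3, -2, 3]
3      → [3, -2, 3, 3]
-      → [3, -2, 0]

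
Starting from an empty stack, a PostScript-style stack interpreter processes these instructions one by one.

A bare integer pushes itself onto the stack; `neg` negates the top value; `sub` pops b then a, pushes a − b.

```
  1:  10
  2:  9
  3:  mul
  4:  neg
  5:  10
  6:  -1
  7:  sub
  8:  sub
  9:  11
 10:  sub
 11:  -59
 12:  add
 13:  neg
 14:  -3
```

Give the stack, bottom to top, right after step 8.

10   10
9    10 9
mul  90
neg  -90
10   -90 10
-1   -90 10 -1
sub  -90 11
sub  -101

[-101]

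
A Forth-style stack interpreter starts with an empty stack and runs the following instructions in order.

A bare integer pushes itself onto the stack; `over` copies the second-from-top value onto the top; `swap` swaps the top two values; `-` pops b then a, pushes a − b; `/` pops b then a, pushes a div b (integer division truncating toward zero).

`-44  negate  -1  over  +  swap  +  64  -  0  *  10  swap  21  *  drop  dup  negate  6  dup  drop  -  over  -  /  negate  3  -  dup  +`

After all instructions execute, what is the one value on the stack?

-44    : [-44]
negate : [44]
-1     : [44, -1]
over   : [44, -1, 44]
+      : [44, 43]
swap   : [43, 44]
+      : [87]
64     : [87, 64]
-      : [23]
0      : [23, 0]
*      : [0]
10     : [0, 10]
swap   : [10, 0]
21     : [10, 0, 21]
*      : [10, 0]
drop   : [10]
dup    : [10, 10]
negate : [10, -10]
6      : [10, -10, 6]
dup    : [10, -10, 6, 6]
drop   : [10, -10, 6]
-      : [10, -16]
over   : [10, -16, 10]
-      : [10, -26]
/      : [0]
negate : [0]
3      : [0, 3]
-      : [-3]
dup    : [-3, -3]
+      : [-6]

-6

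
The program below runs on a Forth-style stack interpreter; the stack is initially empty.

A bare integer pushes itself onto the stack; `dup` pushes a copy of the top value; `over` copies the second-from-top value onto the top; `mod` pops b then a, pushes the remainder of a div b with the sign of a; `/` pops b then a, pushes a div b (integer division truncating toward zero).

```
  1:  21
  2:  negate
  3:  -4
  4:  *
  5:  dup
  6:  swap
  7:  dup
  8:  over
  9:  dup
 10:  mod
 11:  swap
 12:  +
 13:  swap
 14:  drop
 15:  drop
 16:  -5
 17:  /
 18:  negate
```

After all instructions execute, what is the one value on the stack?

16

21     : 21
negate : -21
-4     : -21 -4
*      : 84
dup    : 84 84
swap   : 84 84
dup    : 84 84 84
over   : 84 84 84 84
dup    : 84 84 84 84 84
mod    : 84 84 84 0
swap   : 84 84 0 84
+      : 84 84 84
swap   : 84 84 84
drop   : 84 84
drop   : 84
-5     : 84 -5
/      : -16
negate : 16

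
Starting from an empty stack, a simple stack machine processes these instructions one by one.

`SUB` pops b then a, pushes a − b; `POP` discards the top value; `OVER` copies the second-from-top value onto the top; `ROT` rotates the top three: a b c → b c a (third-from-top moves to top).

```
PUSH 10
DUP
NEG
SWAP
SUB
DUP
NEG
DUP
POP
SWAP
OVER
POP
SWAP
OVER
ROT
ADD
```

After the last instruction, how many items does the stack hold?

2

PUSH 10 -> 10
DUP     -> 10 10
NEG     -> 10 -10
SWAP    -> -10 10
SUB     -> -20
DUP     -> -20 -20
NEG     -> -20 20
DUP     -> -20 20 20
POP     -> -20 20
SWAP    -> 20 -20
OVER    -> 20 -20 20
POP     -> 20 -20
SWAP    -> -20 20
OVER    -> -20 20 -20
ROT     -> 20 -20 -20
ADD     -> 20 -40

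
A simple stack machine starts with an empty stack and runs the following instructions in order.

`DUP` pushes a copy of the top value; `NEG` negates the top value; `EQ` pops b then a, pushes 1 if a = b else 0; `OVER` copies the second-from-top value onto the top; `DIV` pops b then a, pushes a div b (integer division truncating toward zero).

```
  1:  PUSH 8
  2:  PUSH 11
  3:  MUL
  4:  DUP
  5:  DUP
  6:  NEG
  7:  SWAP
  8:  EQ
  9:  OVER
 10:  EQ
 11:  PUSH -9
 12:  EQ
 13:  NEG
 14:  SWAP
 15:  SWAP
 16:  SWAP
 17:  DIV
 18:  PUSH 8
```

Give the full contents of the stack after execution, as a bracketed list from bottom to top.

PUSH 8  -> 8
PUSH 11 -> 8 11
MUL     -> 88
DUP     -> 88 88
DUP     -> 88 88 88
NEG     -> 88 88 -88
SWAP    -> 88 -88 88
EQ      -> 88 0
OVER    -> 88 0 88
EQ      -> 88 0
PUSH -9 -> 88 0 -9
EQ      -> 88 0
NEG     -> 88 0
SWAP    -> 0 88
SWAP    -> 88 0
SWAP    -> 0 88
DIV     -> 0
PUSH 8  -> 0 8

[0, 8]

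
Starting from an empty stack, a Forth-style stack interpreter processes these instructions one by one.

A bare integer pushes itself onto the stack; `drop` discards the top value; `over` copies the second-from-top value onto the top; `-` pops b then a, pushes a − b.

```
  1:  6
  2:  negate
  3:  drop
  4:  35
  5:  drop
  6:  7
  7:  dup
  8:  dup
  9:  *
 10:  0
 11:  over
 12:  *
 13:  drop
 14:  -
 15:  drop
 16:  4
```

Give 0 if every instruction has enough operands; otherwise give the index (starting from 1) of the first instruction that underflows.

0

6       [6]
negate  [-6]
drop    []
35      [35]
drop    []
7       [7]
dup     [7, 7]
dup     [7, 7, 7]
*       [7, 49]
0       [7, 49, 0]
over    [7, 49, 0, 49]
*       [7, 49, 0]
drop    [7, 49]
-       [-42]
drop    []
4       [4]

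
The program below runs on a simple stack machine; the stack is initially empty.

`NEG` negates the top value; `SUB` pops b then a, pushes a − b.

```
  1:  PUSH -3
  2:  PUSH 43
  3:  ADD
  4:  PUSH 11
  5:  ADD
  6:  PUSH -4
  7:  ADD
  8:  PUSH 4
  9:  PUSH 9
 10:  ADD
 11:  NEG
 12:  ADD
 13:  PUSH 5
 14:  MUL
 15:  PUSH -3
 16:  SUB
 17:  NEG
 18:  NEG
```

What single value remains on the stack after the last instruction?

PUSH -3 -> -3
PUSH 43 -> -3 43
ADD     -> 40
PUSH 11 -> 40 11
ADD     -> 51
PUSH -4 -> 51 -4
ADD     -> 47
PUSH 4  -> 47 4
PUSH 9  -> 47 4 9
ADD     -> 47 13
NEG     -> 47 -13
ADD     -> 34
PUSH 5  -> 34 5
MUL     -> 170
PUSH -3 -> 170 -3
SUB     -> 173
NEG     -> -173
NEG     -> 173

173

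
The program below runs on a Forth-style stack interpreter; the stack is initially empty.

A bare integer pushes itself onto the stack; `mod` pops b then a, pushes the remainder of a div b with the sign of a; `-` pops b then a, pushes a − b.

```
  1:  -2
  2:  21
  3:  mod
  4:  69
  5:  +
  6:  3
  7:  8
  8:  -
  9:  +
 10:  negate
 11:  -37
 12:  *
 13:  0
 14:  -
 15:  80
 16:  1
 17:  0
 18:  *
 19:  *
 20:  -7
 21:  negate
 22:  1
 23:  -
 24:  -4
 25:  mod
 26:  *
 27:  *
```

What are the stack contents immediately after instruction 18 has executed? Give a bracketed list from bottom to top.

-2     : -2
21     : -2 21
mod    : -2
69     : -2 69
+      : 67
3      : 67 3
8      : 67 3 8
-      : 67 -5
+      : 62
negate : -62
-37    : -62 -37
*      : 2294
0      : 2294 0
-      : 2294
80     : 2294 80
1      : 2294 80 1
0      : 2294 80 1 0
*      : 2294 80 0

[2294, 80, 0]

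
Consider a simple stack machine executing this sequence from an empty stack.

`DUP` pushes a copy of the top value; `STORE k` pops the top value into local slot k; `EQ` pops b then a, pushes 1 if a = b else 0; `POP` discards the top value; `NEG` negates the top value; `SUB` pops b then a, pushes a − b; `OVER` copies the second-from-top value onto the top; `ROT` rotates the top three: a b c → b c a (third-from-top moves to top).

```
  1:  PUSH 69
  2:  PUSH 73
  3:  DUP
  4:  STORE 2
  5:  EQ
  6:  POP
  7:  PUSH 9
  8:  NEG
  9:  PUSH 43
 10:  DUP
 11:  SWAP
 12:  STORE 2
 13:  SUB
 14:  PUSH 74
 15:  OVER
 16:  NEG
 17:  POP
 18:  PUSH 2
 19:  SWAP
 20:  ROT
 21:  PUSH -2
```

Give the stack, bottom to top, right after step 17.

PUSH 69  [69]
PUSH 73  [69, 73]
DUP      [69, 73, 73]
STORE 2  [69, 73]
EQ       [0]
POP      []
PUSH 9   [9]
NEG      [-9]
PUSH 43  [-9, 43]
DUP      [-9, 43, 43]
SWAP     [-9, 43, 43]
STORE 2  [-9, 43]
SUB      [-52]
PUSH 74  [-52, 74]
OVER     [-52, 74, -52]
NEG      [-52, 74, 52]
POP      [-52, 74]

[-52, 74]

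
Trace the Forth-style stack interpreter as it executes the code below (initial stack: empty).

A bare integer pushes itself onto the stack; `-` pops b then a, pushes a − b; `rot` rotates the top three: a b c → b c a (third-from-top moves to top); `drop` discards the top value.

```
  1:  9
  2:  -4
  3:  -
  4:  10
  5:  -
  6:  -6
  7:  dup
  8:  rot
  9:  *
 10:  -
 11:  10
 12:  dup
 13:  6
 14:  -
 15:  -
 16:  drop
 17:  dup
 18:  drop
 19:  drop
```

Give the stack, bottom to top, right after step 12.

9    [9]
-4   [9, -4]
-    [13]
10   [13, 10]
-    [3]
-6   [3, -6]
dup  [3, -6, -6]
rot  [-6, -6, 3]
*    [-6, -18]
-    [12]
10   [12, 10]
dup  [12, 10, 10]

[12, 10, 10]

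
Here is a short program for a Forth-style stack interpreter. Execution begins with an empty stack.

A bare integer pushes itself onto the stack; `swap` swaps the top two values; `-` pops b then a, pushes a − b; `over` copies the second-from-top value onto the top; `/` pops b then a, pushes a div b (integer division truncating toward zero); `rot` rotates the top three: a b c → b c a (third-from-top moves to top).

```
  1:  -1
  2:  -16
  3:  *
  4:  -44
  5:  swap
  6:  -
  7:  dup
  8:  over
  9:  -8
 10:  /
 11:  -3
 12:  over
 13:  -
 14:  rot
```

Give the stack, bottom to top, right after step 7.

[-60, -60]

-1    -1
-16   -1 -16
*     16
-44   16 -44
swap  -44 16
-     -60
dup   -60 -60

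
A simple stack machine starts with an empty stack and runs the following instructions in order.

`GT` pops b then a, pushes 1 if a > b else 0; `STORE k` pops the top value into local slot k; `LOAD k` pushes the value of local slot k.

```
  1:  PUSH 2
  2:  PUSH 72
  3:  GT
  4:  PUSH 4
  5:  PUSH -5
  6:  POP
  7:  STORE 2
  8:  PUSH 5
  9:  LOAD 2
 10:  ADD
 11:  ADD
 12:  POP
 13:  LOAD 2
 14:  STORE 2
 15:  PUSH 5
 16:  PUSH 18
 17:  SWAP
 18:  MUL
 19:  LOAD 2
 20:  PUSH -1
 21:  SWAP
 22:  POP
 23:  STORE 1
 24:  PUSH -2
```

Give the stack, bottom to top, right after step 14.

[]

PUSH 2  : 2
PUSH 72 : 2 72
GT      : 0
PUSH 4  : 0 4
PUSH -5 : 0 4 -5
POP     : 0 4
STORE 2 : 0
PUSH 5  : 0 5
LOAD 2  : 0 5 4
ADD     : 0 9
ADD     : 9
POP     : (empty)
LOAD 2  : 4
STORE 2 : (empty)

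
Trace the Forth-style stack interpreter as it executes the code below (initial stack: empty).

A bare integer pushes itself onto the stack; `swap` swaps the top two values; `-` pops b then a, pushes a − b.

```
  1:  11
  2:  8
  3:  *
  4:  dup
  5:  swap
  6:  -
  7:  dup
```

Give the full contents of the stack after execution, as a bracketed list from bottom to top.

11    [11]
8     [11, 8]
*     [88]
dup   [88, 88]
swap  [88, 88]
-     [0]
dup   [0, 0]

[0, 0]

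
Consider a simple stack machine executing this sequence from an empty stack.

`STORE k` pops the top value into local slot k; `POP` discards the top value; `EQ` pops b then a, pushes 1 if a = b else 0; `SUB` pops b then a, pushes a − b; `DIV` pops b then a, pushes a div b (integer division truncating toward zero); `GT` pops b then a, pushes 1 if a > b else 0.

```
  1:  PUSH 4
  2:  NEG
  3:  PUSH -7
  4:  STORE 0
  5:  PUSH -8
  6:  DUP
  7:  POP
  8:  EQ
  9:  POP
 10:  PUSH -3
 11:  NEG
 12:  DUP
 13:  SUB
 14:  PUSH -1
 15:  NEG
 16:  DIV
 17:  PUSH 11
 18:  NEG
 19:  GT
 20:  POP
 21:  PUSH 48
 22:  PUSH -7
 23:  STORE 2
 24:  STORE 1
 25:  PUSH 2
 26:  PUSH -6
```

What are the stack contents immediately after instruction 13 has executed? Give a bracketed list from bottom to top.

PUSH 4  : [4]
NEG     : [-4]
PUSH -7 : [-4, -7]
STORE 0 : [-4]
PUSH -8 : [-4, -8]
DUP     : [-4, -8, -8]
POP     : [-4, -8]
EQ      : [0]
POP     : []
PUSH -3 : [-3]
NEG     : [3]
DUP     : [3, 3]
SUB     : [0]

[0]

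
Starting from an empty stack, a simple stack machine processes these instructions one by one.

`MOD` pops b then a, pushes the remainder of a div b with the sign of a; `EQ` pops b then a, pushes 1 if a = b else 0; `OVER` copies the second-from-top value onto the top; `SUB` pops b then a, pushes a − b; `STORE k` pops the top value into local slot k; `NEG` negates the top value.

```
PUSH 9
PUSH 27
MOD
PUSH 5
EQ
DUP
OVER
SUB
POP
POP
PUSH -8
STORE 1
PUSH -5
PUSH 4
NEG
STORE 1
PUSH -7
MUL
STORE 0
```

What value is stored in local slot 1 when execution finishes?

PUSH 9   9
PUSH 27  9 27
MOD      9
PUSH 5   9 5
EQ       0
DUP      0 0
OVER     0 0 0
SUB      0 0
POP      0
POP      (empty)
PUSH -8  -8
STORE 1  (empty)
PUSH -5  -5
PUSH 4   -5 4
NEG      -5 -4
STORE 1  -5
PUSH -7  -5 -7
MUL      35
STORE 0  (empty)

-4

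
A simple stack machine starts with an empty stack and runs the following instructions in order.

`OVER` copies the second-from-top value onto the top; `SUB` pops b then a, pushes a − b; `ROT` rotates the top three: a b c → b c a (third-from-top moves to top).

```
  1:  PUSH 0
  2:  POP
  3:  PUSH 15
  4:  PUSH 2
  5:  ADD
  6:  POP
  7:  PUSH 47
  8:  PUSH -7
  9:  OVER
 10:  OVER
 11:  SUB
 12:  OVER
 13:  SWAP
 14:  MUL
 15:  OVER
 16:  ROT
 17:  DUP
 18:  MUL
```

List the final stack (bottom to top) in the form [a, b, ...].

[47, -378, -7, 49]

PUSH 0  -> 0
POP     -> (empty)
PUSH 15 -> 15
PUSH 2  -> 15 2
ADD     -> 17
POP     -> (empty)
PUSH 47 -> 47
PUSH -7 -> 47 -7
OVER    -> 47 -7 47
OVER    -> 47 -7 47 -7
SUB     -> 47 -7 54
OVER    -> 47 -7 54 -7
SWAP    -> 47 -7 -7 54
MUL     -> 47 -7 -378
OVER    -> 47 -7 -378 -7
ROT     -> 47 -378 -7 -7
DUP     -> 47 -378 -7 -7 -7
MUL     -> 47 -378 -7 49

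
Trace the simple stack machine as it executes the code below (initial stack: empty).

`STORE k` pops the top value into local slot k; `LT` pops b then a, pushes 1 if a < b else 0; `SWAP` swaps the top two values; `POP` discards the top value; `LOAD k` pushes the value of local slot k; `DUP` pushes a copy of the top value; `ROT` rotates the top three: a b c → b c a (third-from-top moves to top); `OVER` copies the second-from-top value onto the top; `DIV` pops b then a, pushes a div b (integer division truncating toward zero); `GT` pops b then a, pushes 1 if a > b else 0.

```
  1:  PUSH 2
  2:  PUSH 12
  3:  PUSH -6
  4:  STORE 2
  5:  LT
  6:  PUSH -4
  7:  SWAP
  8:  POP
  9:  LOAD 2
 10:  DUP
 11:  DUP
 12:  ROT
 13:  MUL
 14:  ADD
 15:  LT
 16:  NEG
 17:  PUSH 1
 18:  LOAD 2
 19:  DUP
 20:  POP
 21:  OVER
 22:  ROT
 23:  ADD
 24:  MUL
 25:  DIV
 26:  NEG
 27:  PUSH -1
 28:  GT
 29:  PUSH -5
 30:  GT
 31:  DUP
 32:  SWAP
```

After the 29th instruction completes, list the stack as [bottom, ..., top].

[1, -5]

PUSH 2  → 2
PUSH 12 → 2 12
PUSH -6 → 2 12 -6
STORE 2 → 2 12
LT      → 1
PUSH -4 → 1 -4
SWAP    → -4 1
POP     → -4
LOAD 2  → -4 -6
DUP     → -4 -6 -6
DUP     → -4 -6 -6 -6
ROT     → -4 -6 -6 -6
MUL     → -4 -6 36
ADD     → -4 30
LT      → 1
NEG     → -1
PUSH 1  → -1 1
LOAD 2  → -1 1 -6
DUP     → -1 1 -6 -6
POP     → -1 1 -6
OVER    → -1 1 -6 1
ROT     → -1 -6 1 1
ADD     → -1 -6 2
MUL     → -1 -12
DIV     → 0
NEG     → 0
PUSH -1 → 0 -1
GT      → 1
PUSH -5 → 1 -5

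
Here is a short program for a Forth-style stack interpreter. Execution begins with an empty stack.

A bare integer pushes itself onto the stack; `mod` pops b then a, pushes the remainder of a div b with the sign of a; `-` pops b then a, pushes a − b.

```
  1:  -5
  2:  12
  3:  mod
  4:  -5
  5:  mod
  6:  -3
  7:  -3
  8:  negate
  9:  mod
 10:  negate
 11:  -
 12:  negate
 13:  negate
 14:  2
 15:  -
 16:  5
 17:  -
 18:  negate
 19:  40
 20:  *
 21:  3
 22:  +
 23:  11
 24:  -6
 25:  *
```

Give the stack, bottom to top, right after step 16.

[-2, 5]

-5     : -5
12     : -5 12
mod    : -5
-5     : -5 -5
mod    : 0
-3     : 0 -3
-3     : 0 -3 -3
negate : 0 -3 3
mod    : 0 0
negate : 0 0
-      : 0
negate : 0
negate : 0
2      : 0 2
-      : -2
5      : -2 5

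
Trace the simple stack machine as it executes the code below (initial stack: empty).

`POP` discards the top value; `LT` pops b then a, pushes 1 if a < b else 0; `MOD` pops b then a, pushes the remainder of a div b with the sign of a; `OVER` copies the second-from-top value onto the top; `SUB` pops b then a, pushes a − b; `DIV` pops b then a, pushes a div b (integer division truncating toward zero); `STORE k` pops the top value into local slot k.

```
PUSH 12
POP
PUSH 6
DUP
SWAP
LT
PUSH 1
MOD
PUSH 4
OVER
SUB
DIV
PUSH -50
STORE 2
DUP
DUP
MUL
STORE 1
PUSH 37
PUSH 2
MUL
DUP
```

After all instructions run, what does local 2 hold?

PUSH 12   12
POP       (empty)
PUSH 6    6
DUP       6 6
SWAP      6 6
LT        0
PUSH 1    0 1
MOD       0
PUSH 4    0 4
OVER      0 4 0
SUB       0 4
DIV       0
PUSH -50  0 -50
STORE 2   0
DUP       0 0
DUP       0 0 0
MUL       0 0
STORE 1   0
PUSH 37   0 37
PUSH 2    0 37 2
MUL       0 74
DUP       0 74 74

-50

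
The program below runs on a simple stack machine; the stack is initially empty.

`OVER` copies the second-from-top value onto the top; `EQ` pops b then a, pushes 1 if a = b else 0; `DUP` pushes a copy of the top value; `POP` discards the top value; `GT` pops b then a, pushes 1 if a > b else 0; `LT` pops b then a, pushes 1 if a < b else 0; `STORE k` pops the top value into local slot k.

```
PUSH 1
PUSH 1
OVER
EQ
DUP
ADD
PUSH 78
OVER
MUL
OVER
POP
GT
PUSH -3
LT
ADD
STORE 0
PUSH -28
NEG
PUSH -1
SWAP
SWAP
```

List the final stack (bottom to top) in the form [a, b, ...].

PUSH 1   : [1]
PUSH 1   : [1, 1]
OVER     : [1, 1, 1]
EQ       : [1, 1]
DUP      : [1, 1, 1]
ADD      : [1, 2]
PUSH 78  : [1, 2, 78]
OVER     : [1, 2, 78, 2]
MUL      : [1, 2, 156]
OVER     : [1, 2, 156, 2]
POP      : [1, 2, 156]
GT       : [1, 0]
PUSH -3  : [1, 0, -3]
LT       : [1, 0]
ADD      : [1]
STORE 0  : []
PUSH -28 : [-28]
NEG      : [28]
PUSH -1  : [28, -1]
SWAP     : [-1, 28]
SWAP     : [28, -1]

[28, -1]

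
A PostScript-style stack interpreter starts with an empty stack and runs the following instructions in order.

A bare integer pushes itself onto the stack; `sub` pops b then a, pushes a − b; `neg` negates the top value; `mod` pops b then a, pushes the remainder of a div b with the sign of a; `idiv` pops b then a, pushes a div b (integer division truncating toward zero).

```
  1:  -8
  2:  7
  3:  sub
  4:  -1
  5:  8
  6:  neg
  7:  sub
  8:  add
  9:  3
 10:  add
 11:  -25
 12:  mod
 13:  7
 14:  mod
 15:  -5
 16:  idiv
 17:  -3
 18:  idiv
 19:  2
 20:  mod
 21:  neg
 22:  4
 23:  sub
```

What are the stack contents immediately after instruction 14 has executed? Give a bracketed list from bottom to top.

-8  : -8
7   : -8 7
sub : -15
-1  : -15 -1
8   : -15 -1 8
neg : -15 -1 -8
sub : -15 7
add : -8
3   : -8 3
add : -5
-25 : -5 -25
mod : -5
7   : -5 7
mod : -5

[-5]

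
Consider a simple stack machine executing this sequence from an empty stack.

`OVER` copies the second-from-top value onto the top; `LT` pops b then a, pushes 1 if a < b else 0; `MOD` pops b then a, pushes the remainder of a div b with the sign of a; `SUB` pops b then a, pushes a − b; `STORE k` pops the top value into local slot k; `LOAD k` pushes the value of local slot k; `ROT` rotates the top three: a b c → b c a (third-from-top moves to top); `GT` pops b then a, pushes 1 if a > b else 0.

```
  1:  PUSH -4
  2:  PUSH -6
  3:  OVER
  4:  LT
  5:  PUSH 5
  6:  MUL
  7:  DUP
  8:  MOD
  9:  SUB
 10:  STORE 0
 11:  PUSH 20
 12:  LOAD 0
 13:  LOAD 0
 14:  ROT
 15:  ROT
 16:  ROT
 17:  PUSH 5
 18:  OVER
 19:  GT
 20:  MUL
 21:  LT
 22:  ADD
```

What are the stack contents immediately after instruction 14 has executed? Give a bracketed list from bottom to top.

[-4, -4, 20]

PUSH -4 → [-4]
PUSH -6 → [-4, -6]
OVER    → [-4, -6, -4]
LT      → [-4, 1]
PUSH 5  → [-4, 1, 5]
MUL     → [-4, 5]
DUP     → [-4, 5, 5]
MOD     → [-4, 0]
SUB     → [-4]
STORE 0 → []
PUSH 20 → [20]
LOAD 0  → [20, -4]
LOAD 0  → [20, -4, -4]
ROT     → [-4, -4, 20]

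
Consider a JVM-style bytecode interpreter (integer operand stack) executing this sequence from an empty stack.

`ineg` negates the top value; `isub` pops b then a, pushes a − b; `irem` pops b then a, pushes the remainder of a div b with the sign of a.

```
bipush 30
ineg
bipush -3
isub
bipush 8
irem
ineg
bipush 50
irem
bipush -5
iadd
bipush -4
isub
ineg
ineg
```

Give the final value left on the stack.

bipush 30 -> [30]
ineg      -> [-30]
bipush -3 -> [-30, -3]
isub      -> [-27]
bipush 8  -> [-27, 8]
irem      -> [-3]
ineg      -> [3]
bipush 50 -> [3, 50]
irem      -> [3]
bipush -5 -> [3, -5]
iadd      -> [-2]
bipush -4 -> [-2, -4]
isub      -> [2]
ineg      -> [-2]
ineg      -> [2]

2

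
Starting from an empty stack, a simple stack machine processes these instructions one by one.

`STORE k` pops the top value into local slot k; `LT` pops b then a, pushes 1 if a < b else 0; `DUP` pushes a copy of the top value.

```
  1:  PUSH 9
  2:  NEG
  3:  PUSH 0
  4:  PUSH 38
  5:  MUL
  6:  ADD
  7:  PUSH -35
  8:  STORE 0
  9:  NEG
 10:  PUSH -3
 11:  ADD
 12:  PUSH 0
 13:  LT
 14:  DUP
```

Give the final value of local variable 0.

PUSH 9   : [9]
NEG      : [-9]
PUSH 0   : [-9, 0]
PUSH 38  : [-9, 0, 38]
MUL      : [-9, 0]
ADD      : [-9]
PUSH -35 : [-9, -35]
STORE 0  : [-9]
NEG      : [9]
PUSH -3  : [9, -3]
ADD      : [6]
PUSH 0   : [6, 0]
LT       : [0]
DUP      : [0, 0]

-35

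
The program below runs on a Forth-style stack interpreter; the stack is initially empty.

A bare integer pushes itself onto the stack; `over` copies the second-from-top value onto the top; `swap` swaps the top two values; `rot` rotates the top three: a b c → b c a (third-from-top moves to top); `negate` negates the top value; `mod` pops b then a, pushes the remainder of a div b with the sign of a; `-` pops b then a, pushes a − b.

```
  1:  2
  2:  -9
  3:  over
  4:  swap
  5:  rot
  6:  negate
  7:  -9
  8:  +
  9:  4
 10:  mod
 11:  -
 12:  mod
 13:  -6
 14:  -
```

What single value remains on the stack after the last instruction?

8

2      : 2
-9     : 2 -9
over   : 2 -9 2
swap   : 2 2 -9
rot    : 2 -9 2
negate : 2 -9 -2
-9     : 2 -9 -2 -9
+      : 2 -9 -11
4      : 2 -9 -11 4
mod    : 2 -9 -3
-      : 2 -6
mod    : 2
-6     : 2 -6
-      : 8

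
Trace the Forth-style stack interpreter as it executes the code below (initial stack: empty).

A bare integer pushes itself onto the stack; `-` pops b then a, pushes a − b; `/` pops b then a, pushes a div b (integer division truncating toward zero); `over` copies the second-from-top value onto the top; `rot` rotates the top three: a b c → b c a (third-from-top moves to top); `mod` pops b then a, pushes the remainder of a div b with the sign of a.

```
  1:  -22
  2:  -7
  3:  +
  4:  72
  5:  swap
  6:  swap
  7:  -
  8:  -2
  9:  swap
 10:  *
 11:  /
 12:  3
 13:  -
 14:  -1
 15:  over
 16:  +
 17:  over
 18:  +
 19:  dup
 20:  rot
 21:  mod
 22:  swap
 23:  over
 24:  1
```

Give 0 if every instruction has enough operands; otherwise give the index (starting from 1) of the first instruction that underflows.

11

-22  : -22
-7   : -22 -7
+    : -29
72   : -29 72
swap : 72 -29
swap : -29 72
-    : -101
-2   : -101 -2
swap : -2 -101
*    : 202
/  — needs 2 operands, stack has 1 → underflow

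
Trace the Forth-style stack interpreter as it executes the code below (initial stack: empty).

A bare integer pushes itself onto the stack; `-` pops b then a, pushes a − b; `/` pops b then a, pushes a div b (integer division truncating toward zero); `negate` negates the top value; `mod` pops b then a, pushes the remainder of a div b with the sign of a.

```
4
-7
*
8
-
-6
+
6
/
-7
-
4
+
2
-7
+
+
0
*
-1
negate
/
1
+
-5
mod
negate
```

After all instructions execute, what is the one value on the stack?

-1

4      : 4
-7     : 4 -7
*      : -28
8      : -28 8
-      : -36
-6     : -36 -6
+      : -42
6      : -42 6
/      : -7
-7     : -7 -7
-      : 0
4      : 0 4
+      : 4
2      : 4 2
-7     : 4 2 -7
+      : 4 -5
+      : -1
0      : -1 0
*      : 0
-1     : 0 -1
negate : 0 1
/      : 0
1      : 0 1
+      : 1
-5     : 1 -5
mod    : 1
negate : -1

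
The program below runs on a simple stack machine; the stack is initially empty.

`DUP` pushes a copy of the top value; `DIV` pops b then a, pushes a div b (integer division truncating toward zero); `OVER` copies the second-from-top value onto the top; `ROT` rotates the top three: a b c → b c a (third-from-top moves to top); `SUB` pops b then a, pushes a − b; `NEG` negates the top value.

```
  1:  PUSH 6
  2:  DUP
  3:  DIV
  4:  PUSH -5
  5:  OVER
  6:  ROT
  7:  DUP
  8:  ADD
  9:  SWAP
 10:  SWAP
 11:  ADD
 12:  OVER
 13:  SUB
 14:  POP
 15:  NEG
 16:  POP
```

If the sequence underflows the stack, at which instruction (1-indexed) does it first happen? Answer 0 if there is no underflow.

PUSH 6   [6]
DUP      [6, 6]
DIV      [1]
PUSH -5  [1, -5]
OVER     [1, -5, 1]
ROT      [-5, 1, 1]
DUP      [-5, 1, 1, 1]
ADD      [-5, 1, 2]
SWAP     [-5, 2, 1]
SWAP     [-5, 1, 2]
ADD      [-5, 3]
OVER     [-5, 3, -5]
SUB      [-5, 8]
POP      [-5]
NEG      [5]
POP      []

0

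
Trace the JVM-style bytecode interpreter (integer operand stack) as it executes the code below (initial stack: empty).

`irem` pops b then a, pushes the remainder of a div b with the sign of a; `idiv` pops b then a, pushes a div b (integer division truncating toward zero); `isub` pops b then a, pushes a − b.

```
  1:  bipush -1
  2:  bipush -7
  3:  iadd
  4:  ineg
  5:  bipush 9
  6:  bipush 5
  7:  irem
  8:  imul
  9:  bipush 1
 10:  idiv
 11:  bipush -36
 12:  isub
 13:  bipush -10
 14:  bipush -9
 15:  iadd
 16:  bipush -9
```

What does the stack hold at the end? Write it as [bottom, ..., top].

bipush -1  -> [-1]
bipush -7  -> [-1, -7]
iadd       -> [-8]
ineg       -> [8]
bipush 9   -> [8, 9]
bipush 5   -> [8, 9, 5]
irem       -> [8, 4]
imul       -> [32]
bipush 1   -> [32, 1]
idiv       -> [32]
bipush -36 -> [32, -36]
isub       -> [68]
bipush -10 -> [68, -10]
bipush -9  -> [68, -10, -9]
iadd       -> [68, -19]
bipush -9  -> [68, -19, -9]

[68, -19, -9]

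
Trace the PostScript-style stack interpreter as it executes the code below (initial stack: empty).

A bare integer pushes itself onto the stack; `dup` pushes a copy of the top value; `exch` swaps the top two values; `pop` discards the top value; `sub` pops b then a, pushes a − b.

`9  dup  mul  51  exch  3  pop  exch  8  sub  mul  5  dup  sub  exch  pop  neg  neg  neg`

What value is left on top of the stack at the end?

0

9    -> 9
dup  -> 9 9
mul  -> 81
51   -> 81 51
exch -> 51 81
3    -> 51 81 3
pop  -> 51 81
exch -> 81 51
8    -> 81 51 8
sub  -> 81 43
mul  -> 3483
5    -> 3483 5
dup  -> 3483 5 5
sub  -> 3483 0
exch -> 0 3483
pop  -> 0
neg  -> 0
neg  -> 0
neg  -> 0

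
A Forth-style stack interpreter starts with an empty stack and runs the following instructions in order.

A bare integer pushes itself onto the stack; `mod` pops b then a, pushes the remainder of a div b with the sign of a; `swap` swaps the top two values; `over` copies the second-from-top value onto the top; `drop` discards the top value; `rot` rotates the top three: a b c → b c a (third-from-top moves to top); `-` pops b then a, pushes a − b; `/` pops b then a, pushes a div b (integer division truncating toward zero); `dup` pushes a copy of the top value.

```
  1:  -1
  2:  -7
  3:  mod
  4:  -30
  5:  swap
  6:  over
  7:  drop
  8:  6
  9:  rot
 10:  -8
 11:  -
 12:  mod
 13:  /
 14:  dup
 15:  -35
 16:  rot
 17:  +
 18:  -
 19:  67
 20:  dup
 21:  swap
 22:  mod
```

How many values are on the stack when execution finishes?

-1    [-1]
-7    [-1, -7]
mod   [-1]
-30   [-1, -30]
swap  [-30, -1]
over  [-30, -1, -30]
drop  [-30, -1]
6     [-30, -1, 6]
rot   [-1, 6, -30]
-8    [-1, 6, -30, -8]
-     [-1, 6, -22]
mod   [-1, 6]
/     [0]
dup   [0, 0]
-35   [0, 0, -35]
rot   [0, -35, 0]
+     [0, -35]
-     [35]
67    [35, 67]
dup   [35, 67, 67]
swap  [35, 67, 67]
mod   [35, 0]

2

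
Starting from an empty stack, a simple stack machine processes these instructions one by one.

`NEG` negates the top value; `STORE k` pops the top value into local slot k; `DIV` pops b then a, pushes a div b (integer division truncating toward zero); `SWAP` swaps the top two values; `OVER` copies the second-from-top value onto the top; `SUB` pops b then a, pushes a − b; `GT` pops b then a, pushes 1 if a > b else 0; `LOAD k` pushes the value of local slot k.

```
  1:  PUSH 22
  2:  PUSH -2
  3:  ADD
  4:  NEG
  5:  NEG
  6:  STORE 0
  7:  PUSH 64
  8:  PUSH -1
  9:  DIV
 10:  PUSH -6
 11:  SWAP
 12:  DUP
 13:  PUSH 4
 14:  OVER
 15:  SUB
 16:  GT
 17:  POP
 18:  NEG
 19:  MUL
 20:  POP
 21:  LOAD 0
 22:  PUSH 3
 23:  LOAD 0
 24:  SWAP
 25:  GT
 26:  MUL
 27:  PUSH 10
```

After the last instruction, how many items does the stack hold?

PUSH 22 : [22]
PUSH -2 : [22, -2]
ADD     : [20]
NEG     : [-20]
NEG     : [20]
STORE 0 : []
PUSH 64 : [64]
PUSH -1 : [64, -1]
DIV     : [-64]
PUSH -6 : [-64, -6]
SWAP    : [-6, -64]
DUP     : [-6, -64, -64]
PUSH 4  : [-6, -64, -64, 4]
OVER    : [-6, -64, -64, 4, -64]
SUB     : [-6, -64, -64, 68]
GT      : [-6, -64, 0]
POP     : [-6, -64]
NEG     : [-6, 64]
MUL     : [-384]
POP     : []
LOAD 0  : [20]
PUSH 3  : [20, 3]
LOAD 0  : [20, 3, 20]
SWAP    : [20, 20, 3]
GT      : [20, 1]
MUL     : [20]
PUSH 10 : [20, 10]

2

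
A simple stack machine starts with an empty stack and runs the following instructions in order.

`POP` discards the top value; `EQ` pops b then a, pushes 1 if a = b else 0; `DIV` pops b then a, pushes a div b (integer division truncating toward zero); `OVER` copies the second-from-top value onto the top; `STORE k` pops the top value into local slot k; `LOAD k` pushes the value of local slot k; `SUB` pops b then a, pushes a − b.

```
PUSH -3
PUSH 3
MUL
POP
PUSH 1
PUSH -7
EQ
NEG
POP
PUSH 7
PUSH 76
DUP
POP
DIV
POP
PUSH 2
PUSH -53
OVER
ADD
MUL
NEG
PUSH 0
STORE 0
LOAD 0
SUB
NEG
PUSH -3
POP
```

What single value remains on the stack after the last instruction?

PUSH -3  → -3
PUSH 3   → -3 3
MUL      → -9
POP      → (empty)
PUSH 1   → 1
PUSH -7  → 1 -7
EQ       → 0
NEG      → 0
POP      → (empty)
PUSH 7   → 7
PUSH 76  → 7 76
DUP      → 7 76 76
POP      → 7 76
DIV      → 0
POP      → (empty)
PUSH 2   → 2
PUSH -53 → 2 -53
OVER     → 2 -53 2
ADD      → 2 -51
MUL      → -102
NEG      → 102
PUSH 0   → 102 0
STORE 0  → 102
LOAD 0   → 102 0
SUB      → 102
NEG      → -102
PUSH -3  → -102 -3
POP      → -102

-102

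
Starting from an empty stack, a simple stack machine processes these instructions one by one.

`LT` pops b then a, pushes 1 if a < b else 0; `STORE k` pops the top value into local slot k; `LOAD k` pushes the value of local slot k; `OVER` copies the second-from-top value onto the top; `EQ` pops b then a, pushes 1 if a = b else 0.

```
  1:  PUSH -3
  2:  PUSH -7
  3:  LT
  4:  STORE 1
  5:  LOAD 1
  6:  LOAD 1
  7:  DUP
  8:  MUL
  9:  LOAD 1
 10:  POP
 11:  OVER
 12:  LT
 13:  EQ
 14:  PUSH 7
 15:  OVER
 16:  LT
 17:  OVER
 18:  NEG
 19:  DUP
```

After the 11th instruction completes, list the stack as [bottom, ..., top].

[0, 0, 0]

PUSH -3  -3
PUSH -7  -3 -7
LT       0
STORE 1  (empty)
LOAD 1   0
LOAD 1   0 0
DUP      0 0 0
MUL      0 0
LOAD 1   0 0 0
POP      0 0
OVER     0 0 0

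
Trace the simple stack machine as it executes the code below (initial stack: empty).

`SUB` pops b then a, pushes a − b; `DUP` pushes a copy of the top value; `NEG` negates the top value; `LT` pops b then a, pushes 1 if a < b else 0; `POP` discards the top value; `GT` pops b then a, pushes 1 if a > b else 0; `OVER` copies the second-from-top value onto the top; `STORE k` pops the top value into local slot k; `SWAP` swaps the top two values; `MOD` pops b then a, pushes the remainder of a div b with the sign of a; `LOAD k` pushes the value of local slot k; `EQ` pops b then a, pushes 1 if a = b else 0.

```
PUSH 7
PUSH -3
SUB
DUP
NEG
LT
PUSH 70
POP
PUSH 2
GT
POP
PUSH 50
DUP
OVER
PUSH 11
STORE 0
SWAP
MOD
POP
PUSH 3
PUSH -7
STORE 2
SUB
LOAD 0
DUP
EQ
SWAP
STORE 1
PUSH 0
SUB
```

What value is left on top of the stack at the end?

PUSH 7   7
PUSH -3  7 -3
SUB      10
DUP      10 10
NEG      10 -10
LT       0
PUSH 70  0 70
POP      0
PUSH 2   0 2
GT       0
POP      (empty)
PUSH 50  50
DUP      50 50
OVER     50 50 50
PUSH 11  50 50 50 11
STORE 0  50 50 50
SWAP     50 50 50
MOD      50 0
POP      50
PUSH 3   50 3
PUSH -7  50 3 -7
STORE 2  50 3
SUB      47
LOAD 0   47 11
DUP      47 11 11
EQ       47 1
SWAP     1 47
STORE 1  1
PUSH 0   1 0
SUB      1

1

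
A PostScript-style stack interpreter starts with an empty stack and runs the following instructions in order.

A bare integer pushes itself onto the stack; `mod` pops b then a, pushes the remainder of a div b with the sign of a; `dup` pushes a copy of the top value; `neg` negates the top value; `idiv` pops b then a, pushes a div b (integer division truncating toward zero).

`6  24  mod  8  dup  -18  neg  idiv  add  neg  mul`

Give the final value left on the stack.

6     6
24    6 24
mod   6
8     6 8
dup   6 8 8
-18   6 8 8 -18
neg   6 8 8 18
idiv  6 8 0
add   6 8
neg   6 -8
mul   -48

-48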